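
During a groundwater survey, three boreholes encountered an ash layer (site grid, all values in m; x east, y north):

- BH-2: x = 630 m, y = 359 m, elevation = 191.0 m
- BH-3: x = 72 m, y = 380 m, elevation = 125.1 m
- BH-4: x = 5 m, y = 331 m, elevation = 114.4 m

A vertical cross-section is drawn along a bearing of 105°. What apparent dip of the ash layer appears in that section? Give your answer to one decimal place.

5.8°

Two edge vectors: BH-2→BH-3 = (-558, 21, -65.9), BH-2→BH-4 = (-625, -28, -76.6).
Normal n = (BH-2→BH-3) × (BH-2→BH-4) = (-3453.8, -1555.3, 28749).
So ∂z/∂x = −n_x/n_z = 0.12014 and ∂z/∂y = −n_y/n_z = 0.05410.
Unit vector along 105° is (sin 105°, cos 105°) = (0.9659, -0.2588).
Slope in that direction = a·(0.9659) + b·(-0.2588) = 0.10204.
Apparent dip = arctan|0.10204| = 5.8° (true dip is 7.5°, so apparent ≤ true as expected).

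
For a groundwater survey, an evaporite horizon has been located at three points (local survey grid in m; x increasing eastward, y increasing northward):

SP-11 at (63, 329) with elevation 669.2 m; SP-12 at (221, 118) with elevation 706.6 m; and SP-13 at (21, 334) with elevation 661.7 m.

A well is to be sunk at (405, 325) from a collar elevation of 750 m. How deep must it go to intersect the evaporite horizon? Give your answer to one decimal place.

Let the plane be z = a·x + b·y + c.
SP-12−SP-11: 158a − 211b = 37.4;  SP-13−SP-11: −42a + 5b = −7.5.
Solving gives a = 0.17288, b = −0.04779.
Then c = 669.2 − a·63 − b·329 = 674.03.
At (405, 325): z_contact = 70.02 − 15.53 + 674.03 = 728.52 m.
Depth below ground = 750 − 728.52 = 21.5 m.

21.5 m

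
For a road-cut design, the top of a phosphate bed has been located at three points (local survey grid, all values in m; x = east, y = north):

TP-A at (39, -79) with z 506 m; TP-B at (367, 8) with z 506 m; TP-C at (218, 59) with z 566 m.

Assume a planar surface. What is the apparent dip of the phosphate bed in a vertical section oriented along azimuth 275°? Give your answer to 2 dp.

Let the plane be z = a·x + b·y + c.
TP-B−TP-A: 328a + 87b = 0;  TP-C−TP-A: 179a + 138b = 60.
Solving gives a = −0.17581, b = 0.66283.
Unit vector along 275° is (sin 275°, cos 275°) = (-0.9962, 0.0872).
Slope in that direction = a·(-0.9962) + b·(0.0872) = 0.23291.
Apparent dip = arctan|0.23291| = 13.11° (true dip is 34.4°, so apparent ≤ true as expected).

13.11°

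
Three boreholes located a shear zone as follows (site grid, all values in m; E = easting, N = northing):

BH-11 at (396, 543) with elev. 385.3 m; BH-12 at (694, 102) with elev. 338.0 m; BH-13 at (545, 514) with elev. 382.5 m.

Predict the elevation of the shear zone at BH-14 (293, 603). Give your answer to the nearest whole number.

392 m

Two edge vectors: BH-11→BH-12 = (298, -441, -47.3), BH-11→BH-13 = (149, -29, -2.8).
Normal n = (BH-11→BH-12) × (BH-11→BH-13) = (-136.9, -6213.3, 57067).
So ∂z/∂E = −n_x/n_z = 0.00240 and ∂z/∂N = −n_y/n_z = 0.10888.
Intercept c from BH-11: 385.3 − 0.95 − 59.12 = 325.23.
At (293, 603): z = 0.7 + 65.7 + 325.23 = 391.6 m.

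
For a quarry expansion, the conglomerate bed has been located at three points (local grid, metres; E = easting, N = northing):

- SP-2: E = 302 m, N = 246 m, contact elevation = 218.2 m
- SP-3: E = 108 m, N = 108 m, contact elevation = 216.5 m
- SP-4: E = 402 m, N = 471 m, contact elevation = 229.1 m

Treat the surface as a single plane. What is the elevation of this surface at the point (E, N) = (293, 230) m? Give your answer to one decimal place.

Let the plane be z = a·E + b·N + c.
SP-3−SP-2: −194a − 138b = −1.7;  SP-4−SP-2: 100a + 225b = 10.9.
Solving gives a = −0.03758, b = 0.06515.
Then c = 218.2 − a·302 − b·246 = 213.52.
At (293, 230): z = −11.0 + 15.0 + 213.52 = 217.5 m.

217.5 m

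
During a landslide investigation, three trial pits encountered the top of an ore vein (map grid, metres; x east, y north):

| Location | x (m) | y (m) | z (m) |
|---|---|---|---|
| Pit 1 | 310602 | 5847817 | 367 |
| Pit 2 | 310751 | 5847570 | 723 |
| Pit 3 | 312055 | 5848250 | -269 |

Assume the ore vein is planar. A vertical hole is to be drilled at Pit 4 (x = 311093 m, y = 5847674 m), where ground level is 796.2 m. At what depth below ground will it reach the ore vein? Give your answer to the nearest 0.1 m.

Two edge vectors: Pit 1→Pit 2 = (149, -247, 356), Pit 1→Pit 3 = (1453, 433, -636).
Normal n = (Pit 1→Pit 2) × (Pit 1→Pit 3) = (2944, 612032, 423408).
So ∂z/∂x = −n_x/n_z = −0.006953104 and ∂z/∂y = −n_y/n_z = −1.445489929.
Intercept c from Pit 1: 367 + 2159.65 + 8452960.58 = 8455487.23.
At (311093, 5847674): z_contact = −2163.06 − 8452753.88 + 8455487.23 = 570.29 m.
Depth below ground = 796.2 − 570.29 = 225.9 m.

225.9 m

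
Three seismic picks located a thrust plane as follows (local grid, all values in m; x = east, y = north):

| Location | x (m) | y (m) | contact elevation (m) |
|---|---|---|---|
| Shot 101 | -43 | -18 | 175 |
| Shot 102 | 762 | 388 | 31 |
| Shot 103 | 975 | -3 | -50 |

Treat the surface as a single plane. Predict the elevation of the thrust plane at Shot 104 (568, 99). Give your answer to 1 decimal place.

Let the plane be z = a·x + b·y + c.
Shot 102−Shot 101: 805a + 406b = −144;  Shot 103−Shot 101: 1018a + 15b = −225.
Solving gives a = −0.22229, b = 0.08607.
Then c = 175 − a·-43 − b·-18 = 166.99.
At (568, 99): z = −126.3 + 8.5 + 166.99 = 49.3 m.

49.3 m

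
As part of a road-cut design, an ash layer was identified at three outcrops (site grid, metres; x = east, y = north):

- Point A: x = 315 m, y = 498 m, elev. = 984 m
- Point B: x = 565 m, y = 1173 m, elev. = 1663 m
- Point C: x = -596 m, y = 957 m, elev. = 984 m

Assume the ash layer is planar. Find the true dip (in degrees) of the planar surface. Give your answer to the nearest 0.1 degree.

Two edge vectors: Point A→Point B = (250, 675, 679), Point A→Point C = (-911, 459, 0).
Normal n = (Point A→Point B) × (Point A→Point C) = (-311661, -618569, 729675).
So ∂z/∂x = −n_x/n_z = 0.42712 and ∂z/∂y = −n_y/n_z = 0.84773.
Gradient magnitude |∇z| = √(a² + b²) = √(0.18243 + 0.71865) = 0.94925.
True dip = arctan(0.94925) = 43.5°, dipping toward SSW (azimuth ≈ 207°).

43.5°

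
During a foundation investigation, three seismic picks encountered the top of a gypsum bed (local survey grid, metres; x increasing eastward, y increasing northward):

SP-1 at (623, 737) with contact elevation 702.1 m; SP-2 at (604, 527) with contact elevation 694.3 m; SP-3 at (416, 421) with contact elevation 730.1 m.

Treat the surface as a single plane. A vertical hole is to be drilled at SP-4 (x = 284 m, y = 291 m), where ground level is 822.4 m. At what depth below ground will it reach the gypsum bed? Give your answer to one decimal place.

70.3 m

Two edge vectors: SP-1→SP-2 = (-19, -210, -7.8), SP-1→SP-3 = (-207, -316, 28).
Normal n = (SP-1→SP-2) × (SP-1→SP-3) = (-8344.8, 2146.6, -37466).
So ∂z/∂x = −n_x/n_z = −0.22273 and ∂z/∂y = −n_y/n_z = 0.05729.
Intercept c from SP-1: 702.1 + 138.76 − 42.23 = 798.63.
At (284, 291): z_contact = −63.26 + 16.67 + 798.63 = 752.05 m.
Depth below ground = 822.4 − 752.05 = 70.3 m.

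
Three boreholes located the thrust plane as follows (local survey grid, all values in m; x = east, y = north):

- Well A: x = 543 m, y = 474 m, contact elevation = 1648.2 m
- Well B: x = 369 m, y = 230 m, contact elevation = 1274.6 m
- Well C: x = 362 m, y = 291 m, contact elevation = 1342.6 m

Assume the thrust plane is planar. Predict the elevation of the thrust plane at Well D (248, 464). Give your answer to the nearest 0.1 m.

1488.1 m

Let the plane be z = a·x + b·y + c.
Well B−Well A: −174a − 244b = −373.6;  Well C−Well A: −181a − 183b = −305.6.
Solving gives a = 0.50297, b = 1.17247.
Then c = 1648.2 − a·543 − b·474 = 819.34.
At (248, 464): z = 124.7 + 544.0 + 819.34 = 1488.1 m.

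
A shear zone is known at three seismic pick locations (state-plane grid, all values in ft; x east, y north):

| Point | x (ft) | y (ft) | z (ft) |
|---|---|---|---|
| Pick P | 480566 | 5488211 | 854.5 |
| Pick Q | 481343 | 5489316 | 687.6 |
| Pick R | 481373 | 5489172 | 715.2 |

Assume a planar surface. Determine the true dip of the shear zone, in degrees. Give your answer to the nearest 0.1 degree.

Let the plane be z = a·x + b·y + c.
Pick Q−Pick P: 777a + 1105b = −166.9;  Pick R−Pick P: 807a + 961b = −139.3.
Solving gives a = 0.04457, b = −0.18238.
Gradient magnitude |∇z| = √(a² + b²) = √(0.00199 + 0.03326) = 0.18775.
True dip = arctan(0.18775) = 10.6°, dipping toward NNW (azimuth ≈ 346°).

10.6°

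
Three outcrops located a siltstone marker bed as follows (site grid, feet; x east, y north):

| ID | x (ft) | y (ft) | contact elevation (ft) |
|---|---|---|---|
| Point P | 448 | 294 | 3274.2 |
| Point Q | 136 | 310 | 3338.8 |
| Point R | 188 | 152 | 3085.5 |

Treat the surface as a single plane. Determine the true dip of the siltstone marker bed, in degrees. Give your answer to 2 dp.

Let the plane be z = a·x + b·y + c.
Point Q−Point P: −312a + 16b = 64.6;  Point R−Point P: −260a − 142b = −188.7.
Solving gives a = −0.12698, b = 1.56137.
Gradient magnitude |∇z| = √(a² + b²) = √(0.01612 + 2.43789) = 1.56653.
True dip = arctan(1.56653) = 57.45°, dipping toward S (azimuth ≈ 175°).

57.45°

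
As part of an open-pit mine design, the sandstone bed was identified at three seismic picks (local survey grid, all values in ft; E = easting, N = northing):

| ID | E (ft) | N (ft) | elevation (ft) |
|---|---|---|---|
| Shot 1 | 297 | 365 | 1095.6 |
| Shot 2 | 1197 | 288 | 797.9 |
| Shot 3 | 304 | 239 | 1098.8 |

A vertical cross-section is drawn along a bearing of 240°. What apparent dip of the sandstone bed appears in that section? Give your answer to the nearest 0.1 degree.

Let the plane be z = a·E + b·N + c.
Shot 2−Shot 1: 900a − 77b = −297.7;  Shot 3−Shot 1: 7a − 126b = 3.2.
Solving gives a = −0.33454, b = −0.04398.
Unit vector along 240° is (sin 240°, cos 240°) = (-0.8660, -0.5000).
Slope in that direction = a·(-0.8660) + b·(-0.5000) = 0.31171.
Apparent dip = arctan|0.31171| = 17.3° (true dip is 18.6°, so apparent ≤ true as expected).

17.3°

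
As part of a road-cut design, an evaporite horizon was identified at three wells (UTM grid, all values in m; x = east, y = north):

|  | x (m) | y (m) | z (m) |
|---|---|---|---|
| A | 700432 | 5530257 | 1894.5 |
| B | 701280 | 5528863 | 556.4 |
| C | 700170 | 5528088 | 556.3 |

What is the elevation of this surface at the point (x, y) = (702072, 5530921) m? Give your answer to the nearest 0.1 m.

1570.5 m

Two edge vectors: A→B = (848, -1394, -1338.1), A→C = (-262, -2169, -1338.2).
Normal n = (A→B) × (A→C) = (-1036888.1, 1485375.8, -2204540).
So ∂z/∂x = −n_x/n_z = −0.470342158 and ∂z/∂y = −n_y/n_z = 0.673780380.
Intercept c from A: 1894.5 + 329442.70 − 3726178.67 = −3394841.47.
At (702072, 5530921): z = −330214.1 + 3726626.1 − 3394841.47 = 1570.5 m.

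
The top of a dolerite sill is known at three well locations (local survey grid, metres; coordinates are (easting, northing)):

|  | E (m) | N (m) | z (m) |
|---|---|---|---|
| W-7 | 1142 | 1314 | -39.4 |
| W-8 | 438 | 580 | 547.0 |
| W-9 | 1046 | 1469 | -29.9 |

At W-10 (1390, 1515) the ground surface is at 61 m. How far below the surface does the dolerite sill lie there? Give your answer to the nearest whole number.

Let the plane be z = a·E + b·N + c.
W-8−W-7: −704a − 734b = 586.4;  W-9−W-7: −96a + 155b = 9.5.
Solving gives a = −0.54495, b = −0.27623.
Then c = -39.4 − a·1142 − b·1314 = 945.90.
At (1390, 1515): z_contact = −757.5 − 418.5 + 945.90 = -230.1 m.
Depth below ground = 61 − (-230.1) = 291 m.

291 m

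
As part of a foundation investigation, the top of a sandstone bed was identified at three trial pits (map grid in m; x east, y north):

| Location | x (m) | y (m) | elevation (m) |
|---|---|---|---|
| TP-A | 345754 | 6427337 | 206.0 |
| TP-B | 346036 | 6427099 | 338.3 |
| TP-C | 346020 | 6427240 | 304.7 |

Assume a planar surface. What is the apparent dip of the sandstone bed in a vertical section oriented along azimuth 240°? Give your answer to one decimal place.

Two edge vectors: TP-A→TP-B = (282, -238, 132.3), TP-A→TP-C = (266, -97, 98.7).
Normal n = (TP-A→TP-B) × (TP-A→TP-C) = (-10657.5, 7358.4, 35954).
So ∂z/∂x = −n_x/n_z = 0.29642 and ∂z/∂y = −n_y/n_z = −0.20466.
Unit vector along 240° is (sin 240°, cos 240°) = (-0.8660, -0.5000).
Slope in that direction = a·(-0.8660) + b·(-0.5000) = −0.15438.
Apparent dip = arctan|0.15438| = 8.8° (true dip is 19.8°, so apparent ≤ true as expected).

8.8°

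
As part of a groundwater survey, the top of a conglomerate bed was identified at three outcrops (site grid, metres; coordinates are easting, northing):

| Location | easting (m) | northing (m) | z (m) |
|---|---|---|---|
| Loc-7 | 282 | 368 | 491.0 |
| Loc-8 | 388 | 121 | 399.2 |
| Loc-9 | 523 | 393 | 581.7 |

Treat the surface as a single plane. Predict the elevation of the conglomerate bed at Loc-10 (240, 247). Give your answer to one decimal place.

415.7 m

Two edge vectors: Loc-7→Loc-8 = (106, -247, -91.8), Loc-7→Loc-9 = (241, 25, 90.7).
Normal n = (Loc-7→Loc-8) × (Loc-7→Loc-9) = (-20107.9, -31738, 62177).
So ∂z/∂easting = −n_x/n_z = 0.32340 and ∂z/∂northing = −n_y/n_z = 0.51045.
Intercept c from Loc-7: 491 − 91.20 − 187.84 = 211.96.
At (240, 247): z = 77.6 + 126.1 + 211.96 = 415.7 m.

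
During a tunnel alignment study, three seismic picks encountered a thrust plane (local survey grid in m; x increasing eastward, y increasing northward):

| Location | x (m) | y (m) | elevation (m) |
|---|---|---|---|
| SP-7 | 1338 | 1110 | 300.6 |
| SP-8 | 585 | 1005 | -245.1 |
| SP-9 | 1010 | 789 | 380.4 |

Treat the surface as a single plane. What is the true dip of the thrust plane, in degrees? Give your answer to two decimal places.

Let the plane be z = a·x + b·y + c.
SP-8−SP-7: −753a − 105b = −545.7;  SP-9−SP-7: −328a − 321b = 79.8.
Solving gives a = 0.88554, b = −1.15345.
Gradient magnitude |∇z| = √(a² + b²) = √(0.78418 + 1.33045) = 1.45418.
True dip = arctan(1.45418) = 55.48°, dipping toward NW (azimuth ≈ 322°).

55.48°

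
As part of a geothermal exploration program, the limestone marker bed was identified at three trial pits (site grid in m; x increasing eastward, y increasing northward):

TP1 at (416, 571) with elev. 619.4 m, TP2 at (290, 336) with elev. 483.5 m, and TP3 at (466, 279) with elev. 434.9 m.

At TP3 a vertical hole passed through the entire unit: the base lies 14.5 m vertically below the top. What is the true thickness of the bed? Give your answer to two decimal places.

12.30 m

Let the plane be z = a·x + b·y + c.
TP2−TP1: −126a − 235b = −135.9;  TP3−TP1: 50a − 292b = −184.5.
Solving gives a = −0.07570, b = 0.61889.
|∇z| = √(a²+b²) = 0.62350, so dip δ = arctan(0.62350) = 31.94°.
True thickness = vertical thickness × cos δ = 14.5 × cos 31.94° = 12.30 m.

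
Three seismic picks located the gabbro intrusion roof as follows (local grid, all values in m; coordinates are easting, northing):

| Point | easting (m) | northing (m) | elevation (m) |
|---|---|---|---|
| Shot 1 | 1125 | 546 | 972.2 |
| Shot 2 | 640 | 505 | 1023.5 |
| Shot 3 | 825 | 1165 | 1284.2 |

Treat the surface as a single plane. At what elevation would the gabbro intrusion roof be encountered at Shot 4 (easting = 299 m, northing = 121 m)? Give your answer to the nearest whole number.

905 m

Two edge vectors: Shot 1→Shot 2 = (-485, -41, 51.3), Shot 1→Shot 3 = (-300, 619, 312).
Normal n = (Shot 1→Shot 2) × (Shot 1→Shot 3) = (-44546.7, 135930, -312515).
So ∂z/∂easting = −n_x/n_z = −0.14254 and ∂z/∂northing = −n_y/n_z = 0.43496.
Intercept c from Shot 1: 972.2 + 160.36 − 237.49 = 895.07.
At (299, 121): z = −42.6 + 52.6 + 895.07 = 905.1 m.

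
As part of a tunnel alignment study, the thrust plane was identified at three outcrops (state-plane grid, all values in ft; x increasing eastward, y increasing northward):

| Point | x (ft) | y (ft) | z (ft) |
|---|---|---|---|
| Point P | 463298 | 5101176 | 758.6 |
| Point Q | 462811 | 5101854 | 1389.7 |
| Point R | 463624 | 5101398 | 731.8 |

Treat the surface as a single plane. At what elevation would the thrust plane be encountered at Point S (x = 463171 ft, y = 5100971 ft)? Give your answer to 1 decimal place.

699.7 ft

Two edge vectors: Point P→Point Q = (-487, 678, 631.1), Point P→Point R = (326, 222, -26.8).
Normal n = (Point P→Point Q) × (Point P→Point R) = (-158274.6, 192687, -329142).
So ∂z/∂x = −n_x/n_z = −0.480870263 and ∂z/∂y = −n_y/n_z = 0.585422097.
Intercept c from Point P: 758.6 + 222786.23 − 2986341.15 = −2762796.32.
At (463171, 5100971): z = −222725.2 + 2986221.1 − 2762796.32 = 699.7 ft.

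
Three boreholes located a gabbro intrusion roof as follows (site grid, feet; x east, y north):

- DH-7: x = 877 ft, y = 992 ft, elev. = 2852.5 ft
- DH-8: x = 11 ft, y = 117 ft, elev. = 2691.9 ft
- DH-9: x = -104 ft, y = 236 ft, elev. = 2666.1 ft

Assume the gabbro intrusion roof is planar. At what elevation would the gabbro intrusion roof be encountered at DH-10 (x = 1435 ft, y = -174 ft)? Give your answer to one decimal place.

Let the plane be z = a·x + b·y + c.
DH-8−DH-7: −866a − 875b = −160.6;  DH-9−DH-7: −981a − 756b = −186.4.
Solving gives a = 0.204667, b = −0.019019.
Then c = 2852.5 − a·877 − b·992 = 2691.87.
At (1435, -174): z = 293.7 + 3.3 + 2691.87 = 2988.9 ft.

2988.9 ft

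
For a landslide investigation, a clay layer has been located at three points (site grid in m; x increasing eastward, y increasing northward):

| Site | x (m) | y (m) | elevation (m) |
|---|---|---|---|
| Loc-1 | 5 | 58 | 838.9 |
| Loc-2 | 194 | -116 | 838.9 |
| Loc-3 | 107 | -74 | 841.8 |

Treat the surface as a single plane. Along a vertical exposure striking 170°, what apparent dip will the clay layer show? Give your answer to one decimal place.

3.6°

Two edge vectors: Loc-1→Loc-2 = (189, -174, 0), Loc-1→Loc-3 = (102, -132, 2.9).
Normal n = (Loc-1→Loc-2) × (Loc-1→Loc-3) = (-504.6, -548.1, -7200).
So ∂z/∂x = −n_x/n_z = −0.07008 and ∂z/∂y = −n_y/n_z = −0.07612.
Unit vector along 170° is (sin 170°, cos 170°) = (0.1736, -0.9848).
Slope in that direction = a·(0.1736) + b·(-0.9848) = 0.06280.
Apparent dip = arctan|0.06280| = 3.6° (true dip is 5.9°, so apparent ≤ true as expected).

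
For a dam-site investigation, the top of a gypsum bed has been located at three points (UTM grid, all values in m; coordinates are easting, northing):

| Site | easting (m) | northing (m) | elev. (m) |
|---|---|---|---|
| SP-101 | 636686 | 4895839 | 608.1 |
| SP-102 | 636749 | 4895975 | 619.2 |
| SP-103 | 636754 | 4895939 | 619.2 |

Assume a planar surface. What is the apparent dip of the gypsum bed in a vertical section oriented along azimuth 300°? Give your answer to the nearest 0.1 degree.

Let the plane be z = a·easting + b·northing + c.
SP-102−SP-101: 63a + 136b = 11.1;  SP-103−SP-101: 68a + 100b = 11.1.
Solving gives a = 0.13555, b = 0.01883.
Unit vector along 300° is (sin 300°, cos 300°) = (-0.8660, 0.5000).
Slope in that direction = a·(-0.8660) + b·(0.5000) = −0.10798.
Apparent dip = arctan|0.10798| = 6.2° (true dip is 7.8°, so apparent ≤ true as expected).

6.2°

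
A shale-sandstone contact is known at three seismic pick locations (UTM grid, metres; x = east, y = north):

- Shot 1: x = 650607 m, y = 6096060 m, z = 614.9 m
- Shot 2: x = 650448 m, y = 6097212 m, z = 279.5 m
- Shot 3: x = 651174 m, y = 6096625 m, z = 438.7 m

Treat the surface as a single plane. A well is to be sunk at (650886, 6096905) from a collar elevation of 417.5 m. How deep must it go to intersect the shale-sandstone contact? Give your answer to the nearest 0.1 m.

Two edge vectors: Shot 1→Shot 2 = (-159, 1152, -335.4), Shot 1→Shot 3 = (567, 565, -176.2).
Normal n = (Shot 1→Shot 2) × (Shot 1→Shot 3) = (-13481.4, -218187.6, -743019).
So ∂z/∂x = −n_x/n_z = −0.018144085 and ∂z/∂y = −n_y/n_z = −0.293650095.
Intercept c from Shot 1: 614.9 + 11804.67 + 1790108.60 = 1802528.17.
At (650886, 6096905): z_contact = −11809.73 − 1790356.73 + 1802528.17 = 361.70 m.
Depth below ground = 417.5 − 361.70 = 55.8 m.

55.8 m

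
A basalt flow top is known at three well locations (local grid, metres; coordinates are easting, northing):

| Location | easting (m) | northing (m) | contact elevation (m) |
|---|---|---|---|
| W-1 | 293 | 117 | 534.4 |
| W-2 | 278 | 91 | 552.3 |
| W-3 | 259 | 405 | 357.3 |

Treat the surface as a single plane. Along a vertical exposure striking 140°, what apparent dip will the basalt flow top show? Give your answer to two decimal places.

Let the plane be z = a·easting + b·northing + c.
W-2−W-1: −15a − 26b = 17.9;  W-3−W-1: −34a + 288b = −177.1.
Solving gives a = −0.10580, b = −0.62742.
Unit vector along 140° is (sin 140°, cos 140°) = (0.6428, -0.7660).
Slope in that direction = a·(0.6428) + b·(-0.7660) = 0.41262.
Apparent dip = arctan|0.41262| = 22.42° (true dip is 32.5°, so apparent ≤ true as expected).

22.42°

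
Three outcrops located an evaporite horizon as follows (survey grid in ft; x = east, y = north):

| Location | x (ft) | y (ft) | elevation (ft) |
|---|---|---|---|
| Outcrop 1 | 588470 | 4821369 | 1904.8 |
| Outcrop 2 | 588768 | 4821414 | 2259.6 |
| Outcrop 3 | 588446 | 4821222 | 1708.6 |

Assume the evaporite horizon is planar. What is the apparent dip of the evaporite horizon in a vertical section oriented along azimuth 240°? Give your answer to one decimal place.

55.6°

Let the plane be z = a·x + b·y + c.
Outcrop 2−Outcrop 1: 298a + 45b = 354.8;  Outcrop 3−Outcrop 1: −24a − 147b = −196.2.
Solving gives a = 1.01406, b = 1.16913.
Unit vector along 240° is (sin 240°, cos 240°) = (-0.8660, -0.5000).
Slope in that direction = a·(-0.8660) + b·(-0.5000) = −1.46277.
Apparent dip = arctan|1.46277| = 55.6° (true dip is 57.1°, so apparent ≤ true as expected).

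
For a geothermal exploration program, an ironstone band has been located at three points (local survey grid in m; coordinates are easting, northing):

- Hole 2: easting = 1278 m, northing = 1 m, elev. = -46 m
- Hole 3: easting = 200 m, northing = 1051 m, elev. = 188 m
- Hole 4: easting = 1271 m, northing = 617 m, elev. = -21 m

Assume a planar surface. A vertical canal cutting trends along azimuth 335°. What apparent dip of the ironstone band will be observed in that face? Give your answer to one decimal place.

6.3°

Two edge vectors: Hole 2→Hole 3 = (-1078, 1050, 234), Hole 2→Hole 4 = (-7, 616, 25).
Normal n = (Hole 2→Hole 3) × (Hole 2→Hole 4) = (-117894, 25312, -656698).
So ∂z/∂easting = −n_x/n_z = −0.17953 and ∂z/∂northing = −n_y/n_z = 0.03854.
Unit vector along 335° is (sin 335°, cos 335°) = (-0.4226, 0.9063).
Slope in that direction = a·(-0.4226) + b·(0.9063) = 0.11080.
Apparent dip = arctan|0.11080| = 6.3° (true dip is 10.4°, so apparent ≤ true as expected).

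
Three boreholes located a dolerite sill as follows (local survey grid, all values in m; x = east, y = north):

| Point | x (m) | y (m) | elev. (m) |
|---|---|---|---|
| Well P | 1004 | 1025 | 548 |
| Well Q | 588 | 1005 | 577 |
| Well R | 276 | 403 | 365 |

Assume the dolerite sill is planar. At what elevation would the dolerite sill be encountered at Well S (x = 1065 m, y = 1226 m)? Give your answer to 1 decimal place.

622.6 m

Let the plane be z = a·x + b·y + c.
Well Q−Well P: −416a − 20b = 29;  Well R−Well P: −728a − 622b = −183.
Solving gives a = −0.088856, b = 0.398211.
Then c = 548 − a·1004 − b·1025 = 229.05.
At (1065, 1226): z = −94.6 + 488.2 + 229.05 = 622.6 m.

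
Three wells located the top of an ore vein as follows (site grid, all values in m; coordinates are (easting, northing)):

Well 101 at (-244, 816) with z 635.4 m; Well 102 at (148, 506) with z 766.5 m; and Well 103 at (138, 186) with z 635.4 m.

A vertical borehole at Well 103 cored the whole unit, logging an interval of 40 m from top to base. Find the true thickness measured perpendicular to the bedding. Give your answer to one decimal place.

Let the plane be z = a·E + b·N + c.
Well 102−Well 101: 392a − 310b = 131.1;  Well 103−Well 101: 382a − 630b = 0.
Solving gives a = 0.64255, b = 0.38961.
|∇z| = √(a²+b²) = 0.75144, so dip δ = arctan(0.75144) = 36.92°.
True thickness = vertical thickness × cos δ = 40 × cos 36.92° = 32.0 m.

32.0 m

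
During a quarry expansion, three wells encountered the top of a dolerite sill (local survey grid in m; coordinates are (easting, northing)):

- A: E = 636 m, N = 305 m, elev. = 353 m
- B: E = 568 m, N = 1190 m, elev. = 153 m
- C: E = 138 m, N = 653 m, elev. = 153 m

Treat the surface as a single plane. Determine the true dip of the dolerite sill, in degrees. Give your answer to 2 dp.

Two edge vectors: A→B = (-68, 885, -200), A→C = (-498, 348, -200).
Normal n = (A→B) × (A→C) = (-107400, 86000, 417066).
So ∂z/∂E = −n_x/n_z = 0.25751 and ∂z/∂N = −n_y/n_z = −0.20620.
Gradient magnitude |∇z| = √(a² + b²) = √(0.06631 + 0.04252) = 0.32990.
True dip = arctan(0.32990) = 18.26°, dipping toward NW (azimuth ≈ 309°).

18.26°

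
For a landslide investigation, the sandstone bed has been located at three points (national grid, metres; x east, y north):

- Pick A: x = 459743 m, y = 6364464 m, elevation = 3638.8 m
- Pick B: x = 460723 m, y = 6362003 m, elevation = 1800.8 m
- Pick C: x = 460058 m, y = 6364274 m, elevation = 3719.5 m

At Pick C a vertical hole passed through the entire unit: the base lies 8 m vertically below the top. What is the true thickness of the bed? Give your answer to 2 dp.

4.53 m

Let the plane be z = a·x + b·y + c.
Pick B−Pick A: 980a − 2461b = −1838;  Pick C−Pick A: 315a − 190b = 80.7.
Solving gives a = 0.93007, b = 1.11721.
|∇z| = √(a²+b²) = 1.45368, so dip δ = arctan(1.45368) = 55.48°.
True thickness = vertical thickness × cos δ = 8 × cos 55.48° = 4.53 m.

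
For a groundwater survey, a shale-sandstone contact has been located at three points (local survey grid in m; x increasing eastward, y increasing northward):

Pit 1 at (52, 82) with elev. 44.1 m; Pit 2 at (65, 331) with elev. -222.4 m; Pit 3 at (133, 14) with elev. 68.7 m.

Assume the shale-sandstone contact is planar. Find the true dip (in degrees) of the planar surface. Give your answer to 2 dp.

Let the plane be z = a·x + b·y + c.
Pit 2−Pit 1: 13a + 249b = −266.5;  Pit 3−Pit 1: 81a − 68b = 24.6.
Solving gives a = −0.56983, b = −1.04053.
Gradient magnitude |∇z| = √(a² + b²) = √(0.32470 + 1.08270) = 1.18634.
True dip = arctan(1.18634) = 49.87°, dipping toward NNE (azimuth ≈ 029°).

49.87°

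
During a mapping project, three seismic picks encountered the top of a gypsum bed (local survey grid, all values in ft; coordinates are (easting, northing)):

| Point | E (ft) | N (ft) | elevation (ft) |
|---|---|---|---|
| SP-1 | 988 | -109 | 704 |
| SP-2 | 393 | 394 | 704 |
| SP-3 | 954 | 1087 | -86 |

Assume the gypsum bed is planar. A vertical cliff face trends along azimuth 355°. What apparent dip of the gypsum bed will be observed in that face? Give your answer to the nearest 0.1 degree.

Two edge vectors: SP-1→SP-2 = (-595, 503, 0), SP-1→SP-3 = (-34, 1196, -790).
Normal n = (SP-1→SP-2) × (SP-1→SP-3) = (-397370, -470050, -694518).
So ∂z/∂E = −n_x/n_z = −0.57215 and ∂z/∂N = −n_y/n_z = −0.67680.
Unit vector along 355° is (sin 355°, cos 355°) = (-0.0872, 0.9962).
Slope in that direction = a·(-0.0872) + b·(0.9962) = −0.62436.
Apparent dip = arctan|0.62436| = 32.0° (true dip is 41.5°, so apparent ≤ true as expected).

32.0°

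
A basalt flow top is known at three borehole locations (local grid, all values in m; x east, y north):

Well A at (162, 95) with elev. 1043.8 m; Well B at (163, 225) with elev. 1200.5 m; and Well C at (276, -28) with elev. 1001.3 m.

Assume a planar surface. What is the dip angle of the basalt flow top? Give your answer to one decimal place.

56.5°

Two edge vectors: Well A→Well B = (1, 130, 156.7), Well A→Well C = (114, -123, -42.5).
Normal n = (Well A→Well B) × (Well A→Well C) = (13749.1, 17906.3, -14943).
So ∂z/∂x = −n_x/n_z = 0.92010 and ∂z/∂y = −n_y/n_z = 1.19831.
Gradient magnitude |∇z| = √(a² + b²) = √(0.84659 + 1.43594) = 1.51080.
True dip = arctan(1.51080) = 56.5°, dipping toward SW (azimuth ≈ 218°).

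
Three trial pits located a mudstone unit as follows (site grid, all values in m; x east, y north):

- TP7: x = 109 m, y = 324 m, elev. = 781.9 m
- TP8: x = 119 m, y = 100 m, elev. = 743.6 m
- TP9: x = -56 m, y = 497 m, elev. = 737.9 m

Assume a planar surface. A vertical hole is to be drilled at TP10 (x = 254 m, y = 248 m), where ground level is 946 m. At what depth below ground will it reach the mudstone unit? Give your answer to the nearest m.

Two edge vectors: TP7→TP8 = (10, -224, -38.3), TP7→TP9 = (-165, 173, -44).
Normal n = (TP7→TP8) × (TP7→TP9) = (16481.9, 6759.5, -35230).
So ∂z/∂x = −n_x/n_z = 0.46784 and ∂z/∂y = −n_y/n_z = 0.19187.
Intercept c from TP7: 781.9 − 50.99 − 62.17 = 668.74.
At (254, 248): z_contact = 118.8 + 47.6 + 668.74 = 835.2 m.
Depth below ground = 946 − 835.2 = 111 m.

111 m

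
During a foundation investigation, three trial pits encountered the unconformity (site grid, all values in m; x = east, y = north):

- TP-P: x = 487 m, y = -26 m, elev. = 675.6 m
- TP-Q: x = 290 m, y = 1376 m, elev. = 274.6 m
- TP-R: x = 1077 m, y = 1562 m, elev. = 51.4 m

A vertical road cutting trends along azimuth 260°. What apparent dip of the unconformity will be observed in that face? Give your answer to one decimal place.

14.6°

Let the plane be z = a·x + b·y + c.
TP-Q−TP-P: −197a + 1402b = −401;  TP-R−TP-P: 590a + 1588b = −624.2.
Solving gives a = −0.20907, b = −0.31540.
Unit vector along 260° is (sin 260°, cos 260°) = (-0.9848, -0.1736).
Slope in that direction = a·(-0.9848) + b·(-0.1736) = 0.26066.
Apparent dip = arctan|0.26066| = 14.6° (true dip is 20.7°, so apparent ≤ true as expected).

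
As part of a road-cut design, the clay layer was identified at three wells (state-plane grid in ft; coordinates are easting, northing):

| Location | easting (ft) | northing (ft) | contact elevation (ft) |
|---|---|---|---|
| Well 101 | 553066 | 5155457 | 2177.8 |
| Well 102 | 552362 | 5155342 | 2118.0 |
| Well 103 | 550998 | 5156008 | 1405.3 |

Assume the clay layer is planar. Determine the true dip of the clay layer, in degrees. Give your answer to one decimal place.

35.0°

Two edge vectors: Well 101→Well 102 = (-704, -115, -59.8), Well 101→Well 103 = (-2068, 551, -772.5).
Normal n = (Well 101→Well 102) × (Well 101→Well 103) = (121787.3, -420173.6, -625724).
So ∂z/∂easting = −n_x/n_z = 0.19463 and ∂z/∂northing = −n_y/n_z = −0.67150.
Gradient magnitude |∇z| = √(a² + b²) = √(0.03788 + 0.45091) = 0.69914.
True dip = arctan(0.69914) = 35.0°, dipping toward NNW (azimuth ≈ 344°).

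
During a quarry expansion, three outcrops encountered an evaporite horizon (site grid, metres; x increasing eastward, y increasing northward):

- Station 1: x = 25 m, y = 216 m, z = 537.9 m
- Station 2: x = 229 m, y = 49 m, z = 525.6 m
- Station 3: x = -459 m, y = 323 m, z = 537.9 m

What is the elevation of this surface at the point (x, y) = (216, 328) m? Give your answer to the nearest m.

553 m

Two edge vectors: Station 1→Station 2 = (204, -167, -12.3), Station 1→Station 3 = (-484, 107, 0).
Normal n = (Station 1→Station 2) × (Station 1→Station 3) = (1316.1, 5953.2, -59000).
So ∂z/∂x = −n_x/n_z = 0.02231 and ∂z/∂y = −n_y/n_z = 0.10090.
Intercept c from Station 1: 537.9 − 0.56 − 21.79 = 515.55.
At (216, 328): z = 4.8 + 33.1 + 515.55 = 553.5 m.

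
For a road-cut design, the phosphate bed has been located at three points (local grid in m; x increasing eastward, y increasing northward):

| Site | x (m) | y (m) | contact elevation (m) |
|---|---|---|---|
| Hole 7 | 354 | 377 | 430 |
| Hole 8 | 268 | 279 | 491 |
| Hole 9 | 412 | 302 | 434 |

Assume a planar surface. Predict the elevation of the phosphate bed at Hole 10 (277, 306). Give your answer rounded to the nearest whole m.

479 m

Let the plane be z = a·x + b·y + c.
Hole 8−Hole 7: −86a − 98b = 61;  Hole 9−Hole 7: 58a − 75b = 4.
Solving gives a = −0.34473, b = −0.31993.
Then c = 430 − a·354 − b·377 = 672.65.
At (277, 306): z = −95.5 − 97.9 + 672.65 = 479.3 m.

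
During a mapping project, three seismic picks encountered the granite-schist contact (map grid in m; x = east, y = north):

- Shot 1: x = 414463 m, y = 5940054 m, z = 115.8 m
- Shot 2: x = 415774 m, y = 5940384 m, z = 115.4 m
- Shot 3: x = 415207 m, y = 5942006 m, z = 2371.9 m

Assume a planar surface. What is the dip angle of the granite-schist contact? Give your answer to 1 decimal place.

52.8°

Two edge vectors: Shot 1→Shot 2 = (1311, 330, -0.4), Shot 1→Shot 3 = (744, 1952, 2256.1).
Normal n = (Shot 1→Shot 2) × (Shot 1→Shot 3) = (745293.8, -2958044.7, 2313552).
So ∂z/∂x = −n_x/n_z = −0.32214 and ∂z/∂y = −n_y/n_z = 1.27857.
Gradient magnitude |∇z| = √(a² + b²) = √(0.10378 + 1.63475) = 1.31853.
True dip = arctan(1.31853) = 52.8°, dipping toward SSE (azimuth ≈ 166°).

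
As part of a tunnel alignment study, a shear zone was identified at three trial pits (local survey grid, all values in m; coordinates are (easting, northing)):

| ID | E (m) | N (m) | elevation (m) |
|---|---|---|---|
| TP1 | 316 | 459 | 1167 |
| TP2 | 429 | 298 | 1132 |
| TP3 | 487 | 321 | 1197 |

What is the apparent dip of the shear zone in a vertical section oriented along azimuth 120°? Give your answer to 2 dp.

Two edge vectors: TP1→TP2 = (113, -161, -35), TP1→TP3 = (171, -138, 30).
Normal n = (TP1→TP2) × (TP1→TP3) = (-9660, -9375, 11937).
So ∂z/∂E = −n_x/n_z = 0.80925 and ∂z/∂N = −n_y/n_z = 0.78537.
Unit vector along 120° is (sin 120°, cos 120°) = (0.8660, -0.5000).
Slope in that direction = a·(0.8660) + b·(-0.5000) = 0.30814.
Apparent dip = arctan|0.30814| = 17.13° (true dip is 48.4°, so apparent ≤ true as expected).

17.13°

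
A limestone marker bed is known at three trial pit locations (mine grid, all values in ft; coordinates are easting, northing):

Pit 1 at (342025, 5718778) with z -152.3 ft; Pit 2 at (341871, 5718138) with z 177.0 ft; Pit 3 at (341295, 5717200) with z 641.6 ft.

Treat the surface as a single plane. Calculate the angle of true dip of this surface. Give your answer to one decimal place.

Two edge vectors: Pit 1→Pit 2 = (-154, -640, 329.3), Pit 1→Pit 3 = (-730, -1578, 793.9).
Normal n = (Pit 1→Pit 2) × (Pit 1→Pit 3) = (11539.4, -118128.4, -224188).
So ∂z/∂easting = −n_x/n_z = 0.05147 and ∂z/∂northing = −n_y/n_z = −0.52692.
Gradient magnitude |∇z| = √(a² + b²) = √(0.00265 + 0.27764) = 0.52942.
True dip = arctan(0.52942) = 27.9°, dipping toward N (azimuth ≈ 354°).

27.9°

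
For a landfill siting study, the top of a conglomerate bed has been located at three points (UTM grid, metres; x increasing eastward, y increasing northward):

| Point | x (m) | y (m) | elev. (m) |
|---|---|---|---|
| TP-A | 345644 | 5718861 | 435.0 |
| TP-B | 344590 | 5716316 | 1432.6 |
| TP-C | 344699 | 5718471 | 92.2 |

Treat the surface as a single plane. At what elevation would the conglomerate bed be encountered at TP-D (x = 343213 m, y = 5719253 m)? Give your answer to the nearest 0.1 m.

Let the plane be z = a·x + b·y + c.
TP-B−TP-A: −1054a − 2545b = 997.6;  TP-C−TP-A: −945a − 390b = −342.8.
Solving gives a = 0.632654034, b = −0.653995030.
Then c = 435 − a·345644 − b·5718861 = 3521868.60.
At (343213, 5719253): z = 217135.1 − 3740363.0 + 3521868.60 = -1359.3 m.

-1359.3 m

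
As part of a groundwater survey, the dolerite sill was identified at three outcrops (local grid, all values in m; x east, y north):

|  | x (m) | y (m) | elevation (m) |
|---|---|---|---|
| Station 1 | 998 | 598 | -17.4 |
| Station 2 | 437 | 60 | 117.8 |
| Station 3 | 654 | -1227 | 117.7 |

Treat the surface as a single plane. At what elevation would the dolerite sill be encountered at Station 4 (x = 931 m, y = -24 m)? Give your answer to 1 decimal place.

18.2 m

Let the plane be z = a·x + b·y + c.
Station 2−Station 1: −561a − 538b = 135.2;  Station 3−Station 1: −344a − 1825b = 135.1.
Solving gives a = −0.207518, b = −0.034912.
Then c = -17.4 − a·998 − b·598 = 210.58.
At (931, -24): z = −193.2 + 0.8 + 210.58 = 18.2 m.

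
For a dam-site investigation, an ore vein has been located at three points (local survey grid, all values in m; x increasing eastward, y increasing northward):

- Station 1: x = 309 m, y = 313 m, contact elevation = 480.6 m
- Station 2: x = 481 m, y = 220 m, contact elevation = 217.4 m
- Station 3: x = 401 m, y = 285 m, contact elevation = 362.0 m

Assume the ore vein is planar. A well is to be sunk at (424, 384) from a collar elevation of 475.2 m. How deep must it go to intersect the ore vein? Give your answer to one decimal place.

34.7 m

Let the plane be z = a·x + b·y + c.
Station 2−Station 1: 172a − 93b = −263.2;  Station 3−Station 1: 92a − 28b = −118.6.
Solving gives a = −0.97866, b = 1.02011.
Then c = 480.6 − a·309 − b·313 = 463.71.
At (424, 384): z_contact = −414.95 + 391.72 + 463.71 = 440.48 m.
Depth below ground = 475.2 − 440.48 = 34.7 m.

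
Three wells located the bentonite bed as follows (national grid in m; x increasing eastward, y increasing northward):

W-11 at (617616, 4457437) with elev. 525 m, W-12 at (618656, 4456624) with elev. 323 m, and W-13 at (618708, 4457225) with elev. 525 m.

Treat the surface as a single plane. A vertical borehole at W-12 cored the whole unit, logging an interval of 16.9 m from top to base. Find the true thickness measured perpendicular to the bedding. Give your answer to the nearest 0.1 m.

Two edge vectors: W-11→W-12 = (1040, -813, -202), W-11→W-13 = (1092, -212, 0).
Normal n = (W-11→W-12) × (W-11→W-13) = (-42824, -220584, 667316).
So ∂z/∂x = −n_x/n_z = 0.06417 and ∂z/∂y = −n_y/n_z = 0.33055.
|∇z| = √(a²+b²) = 0.33673, so dip δ = arctan(0.33673) = 18.61°.
True thickness = vertical thickness × cos δ = 16.9 × cos 18.61° = 16.0 m.

16.0 m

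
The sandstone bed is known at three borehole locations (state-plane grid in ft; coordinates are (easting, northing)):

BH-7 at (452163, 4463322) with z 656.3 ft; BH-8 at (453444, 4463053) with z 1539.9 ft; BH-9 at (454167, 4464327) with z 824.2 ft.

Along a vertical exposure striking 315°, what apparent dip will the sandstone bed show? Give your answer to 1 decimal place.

43.9°

Let the plane be z = a·E + b·N + c.
BH-8−BH-7: 1281a − 269b = 883.6;  BH-9−BH-7: 2004a + 1005b = 167.9.
Solving gives a = 0.51092, b = −0.85172.
Unit vector along 315° is (sin 315°, cos 315°) = (-0.7071, 0.7071).
Slope in that direction = a·(-0.7071) + b·(0.7071) = −0.96353.
Apparent dip = arctan|0.96353| = 43.9° (true dip is 44.8°, so apparent ≤ true as expected).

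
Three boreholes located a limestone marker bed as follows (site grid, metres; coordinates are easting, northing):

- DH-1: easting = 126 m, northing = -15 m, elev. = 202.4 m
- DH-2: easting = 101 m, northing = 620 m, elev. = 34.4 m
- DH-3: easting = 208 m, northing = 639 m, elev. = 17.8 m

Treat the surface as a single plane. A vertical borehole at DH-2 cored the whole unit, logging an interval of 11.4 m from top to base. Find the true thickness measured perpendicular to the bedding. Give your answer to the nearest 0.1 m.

11.0 m

Two edge vectors: DH-1→DH-2 = (-25, 635, -168), DH-1→DH-3 = (82, 654, -184.6).
Normal n = (DH-1→DH-2) × (DH-1→DH-3) = (-7349, -18391, -68420).
So ∂z/∂easting = −n_x/n_z = −0.10741 and ∂z/∂northing = −n_y/n_z = −0.26880.
|∇z| = √(a²+b²) = 0.28946, so dip δ = arctan(0.28946) = 16.14°.
True thickness = vertical thickness × cos δ = 11.4 × cos 16.14° = 11.0 m.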